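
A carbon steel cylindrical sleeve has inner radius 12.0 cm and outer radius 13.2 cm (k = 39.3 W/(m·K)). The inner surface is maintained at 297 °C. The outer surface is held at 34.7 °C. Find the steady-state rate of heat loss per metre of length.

Q' = 2πk·ΔT/ln(r₂/r₁) = 2π × 39.3 × 262.3 / ln(0.132/0.120) = 6.80×10^5 W/m

Q' = 680 kW/m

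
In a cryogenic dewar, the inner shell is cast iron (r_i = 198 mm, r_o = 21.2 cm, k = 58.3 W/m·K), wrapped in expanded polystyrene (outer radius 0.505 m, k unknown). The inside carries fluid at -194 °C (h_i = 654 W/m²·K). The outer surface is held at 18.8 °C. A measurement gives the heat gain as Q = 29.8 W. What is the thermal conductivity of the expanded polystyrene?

ΣR = ΔT/Q = |-194 − 18.8|/29.8 = 7.141 K/W
Known resistances:
  R_conv,in = 1/(4πr²h) = 1/(4π·0.198²·654) = 0.003104 K/W
  R_cast iron = (1/0.198 − 1/0.212)/(4πk) = 0.3335/(4π·58.3) = 4.552×10^-4 K/W
R_expanded polystyrene = ΣR − ΣR_known = 7.141 − 0.003559 = 7.137 K/W
(1/r₁−1/r₂)/(4πk) = 7.137 ⇒ k = 2.737/(4π·7.137) = 0.0305 W/m·K

k = 0.0305 W/m·K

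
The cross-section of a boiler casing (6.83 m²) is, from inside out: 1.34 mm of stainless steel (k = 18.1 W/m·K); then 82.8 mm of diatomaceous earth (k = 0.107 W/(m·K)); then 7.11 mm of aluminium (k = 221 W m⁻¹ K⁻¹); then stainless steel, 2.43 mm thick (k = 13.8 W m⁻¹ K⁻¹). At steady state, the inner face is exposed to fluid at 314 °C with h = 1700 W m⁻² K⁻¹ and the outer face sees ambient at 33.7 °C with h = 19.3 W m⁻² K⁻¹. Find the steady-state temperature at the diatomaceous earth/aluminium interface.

T = 51.3 °C

Resistance network (inner→outer):
  R_conv,in = 1/(hA) = 1/(1700·6.83) = 8.613×10^-5 K/W
  R_stainless steel = L/(kA) = 0.00134/(18.1·6.83) = 1.084×10^-5 K/W
  R_diatomaceous earth = L/(kA) = 0.0828/(0.107·6.83) = 0.1133 K/W
  R_aluminium = L/(kA) = 0.00711/(221·6.83) = 4.710×10^-6 K/W
  R_stainless steel = L/(kA) = 0.00243/(13.8·6.83) = 2.578×10^-5 K/W
  R_conv,out = 1/(hA) = 1/(19.3·6.83) = 0.007586 K/W
ΣR = 8.613×10^-5 + 1.084×10^-5 + 0.1133 + 4.710×10^-6 + 2.578×10^-5 + 0.007586 = 0.1210 K/W
Q = ΔT/ΣR = (314 °C − 33.7 °C)/0.1210 = 2317 W
From the inner boundary to the diatomaceous earth/aluminium interface, ΣR_partial = 0.1134 K/W.
T_interface = T_in − Q·ΣR_partial = 314 °C − (2317)(0.1134) = 51.3 °C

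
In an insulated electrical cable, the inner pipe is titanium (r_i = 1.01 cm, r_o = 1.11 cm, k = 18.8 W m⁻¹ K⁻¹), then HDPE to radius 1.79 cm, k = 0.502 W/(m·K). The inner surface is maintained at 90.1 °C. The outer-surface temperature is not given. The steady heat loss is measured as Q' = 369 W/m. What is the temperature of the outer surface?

T_out = 33.9 °C

Series resistances:
  R'_titanium = ln(0.0111/0.0101)/(2πk) = 0.09441/(2π·18.8) = 7.992×10^-4 m·K/W
  R'_HDPE = ln(0.0179/0.0111)/(2πk) = 0.4779/(2π·0.502) = 0.1515 m·K/W
ΣR = 0.1523 m·K/W
ΔT = Q'·ΣR = 369 × 0.1523 = 56.20 K
Heat flows outward, so T_out = T_in − ΔT = 90.1 − 56.20 = 33.9 °C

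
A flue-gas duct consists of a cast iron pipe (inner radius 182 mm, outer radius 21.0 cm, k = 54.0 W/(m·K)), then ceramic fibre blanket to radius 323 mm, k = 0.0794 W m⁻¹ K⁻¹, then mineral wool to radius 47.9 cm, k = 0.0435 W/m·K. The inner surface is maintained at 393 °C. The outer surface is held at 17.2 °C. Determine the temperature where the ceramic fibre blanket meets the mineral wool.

T = 252 °C

Treat each layer as a resistance in series:
  R'_cast iron = ln(0.210/0.182)/(2πk) = 0.1431/(2π·54.0) = 4.218×10^-4 m·K/W
  R'_ceramic fibre blanket = ln(0.323/0.210)/(2πk) = 0.4305/(2π·0.0794) = 0.8630 m·K/W
  R'_mineral wool = ln(0.479/0.323)/(2πk) = 0.3940/(2π·0.0435) = 1.442 m·K/W
ΣR = 4.218×10^-4 + 0.8630 + 1.442 = 2.305 m·K/W
Q' = ΔT/ΣR = (393 °C − 17.2 °C)/2.305 = 163.0 W/m
From the inner boundary to the ceramic fibre blanket/mineral wool interface, ΣR_partial = 0.8634 m·K/W.
T_interface = T_in − Q'·ΣR_partial = 393 °C − (163.0)(0.8634) = 252 °C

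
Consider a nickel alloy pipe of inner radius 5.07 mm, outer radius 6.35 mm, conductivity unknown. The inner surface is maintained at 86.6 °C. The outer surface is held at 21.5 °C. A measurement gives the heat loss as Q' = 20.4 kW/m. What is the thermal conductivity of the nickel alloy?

ΣR = ΔT/Q' = |86.6 − 21.5|/20400 = 0.003191 m·K/W
ln(r₂/r₁)/(2πk) = 0.003191 ⇒ k = 0.2251/(2π·0.003191) = 11.2 W/m·K

k = 11.2 W/m·K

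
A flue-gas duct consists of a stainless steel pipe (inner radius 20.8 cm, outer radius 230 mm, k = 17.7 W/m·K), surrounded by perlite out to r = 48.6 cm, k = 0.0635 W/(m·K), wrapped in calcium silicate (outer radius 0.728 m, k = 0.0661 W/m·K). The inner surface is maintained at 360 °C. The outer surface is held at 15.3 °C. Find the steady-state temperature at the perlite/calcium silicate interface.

T = 133 °C

Resistance network (inner→outer):
  R'_stainless steel = ln(0.230/0.208)/(2πk) = 0.1005/(2π·17.7) = 9.040×10^-4 m·K/W
  R'_perlite = ln(0.486/0.230)/(2πk) = 0.7481/(2π·0.0635) = 1.875 m·K/W
  R'_calcium silicate = ln(0.728/0.486)/(2πk) = 0.4041/(2π·0.0661) = 0.9730 m·K/W
ΣR = 9.040×10^-4 + 1.875 + 0.9730 = 2.849 m·K/W
Q' = ΔT/ΣR = (360 °C − 15.3 °C)/2.849 = 121.0 W/m
From the inner boundary to the perlite/calcium silicate interface, ΣR_partial = 1.876 m·K/W.
T_interface = T_in − Q'·ΣR_partial = 360 °C − (121.0)(1.876) = 133 °C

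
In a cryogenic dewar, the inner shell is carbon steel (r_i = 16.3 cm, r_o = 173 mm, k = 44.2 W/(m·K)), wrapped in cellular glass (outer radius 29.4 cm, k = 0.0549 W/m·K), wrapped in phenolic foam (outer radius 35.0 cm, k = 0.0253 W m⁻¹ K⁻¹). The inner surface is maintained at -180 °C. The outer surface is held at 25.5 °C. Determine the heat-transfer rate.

Q = 39.8 W

Series thermal resistances, inner to outer:
  R_carbon steel = (1/0.163 − 1/0.173)/(4πk) = 0.3546/(4π·44.2) = 6.385×10^-4 K/W
  R_cellular glass = (1/0.173 − 1/0.294)/(4πk) = 2.379/(4π·0.0549) = 3.448 K/W
  R_phenolic foam = (1/0.294 − 1/0.350)/(4πk) = 0.5442/(4π·0.0253) = 1.712 K/W
ΣR = 6.385×10^-4 + 3.448 + 1.712 = 5.161 K/W
Q = ΔT/ΣR = (-180 °C − 25.5 °C)/5.161 = -39.8 W
(Negative Q ⇒ heat flows inward; heat gain = 39.8 W.)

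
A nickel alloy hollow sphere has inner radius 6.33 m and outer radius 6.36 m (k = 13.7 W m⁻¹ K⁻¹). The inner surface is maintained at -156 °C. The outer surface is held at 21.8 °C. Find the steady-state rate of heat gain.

Q = 4.11×10^7 W

Q = 4πk·ΔT/(1/r₁ − 1/r₂) = 4π × 13.7 × 177.8 / (1/6.33 − 1/6.36) = 4.11×10^7 W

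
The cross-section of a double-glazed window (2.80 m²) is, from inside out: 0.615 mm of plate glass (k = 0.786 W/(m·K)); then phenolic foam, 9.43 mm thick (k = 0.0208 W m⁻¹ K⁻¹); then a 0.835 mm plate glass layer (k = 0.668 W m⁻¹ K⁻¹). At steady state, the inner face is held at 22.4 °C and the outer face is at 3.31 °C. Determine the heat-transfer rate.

Treat each layer as a resistance in series:
  R_plate glass = L/(kA) = 6.15×10^-4/(0.786·2.80) = 2.794×10^-4 K/W
  R_phenolic foam = L/(kA) = 0.00943/(0.0208·2.80) = 0.1619 K/W
  R_plate glass = L/(kA) = 8.35×10^-4/(0.668·2.80) = 4.464×10^-4 K/W
ΣR = 2.794×10^-4 + 0.1619 + 4.464×10^-4 = 0.1626 K/W
Q = ΔT/ΣR = (22.4 °C − 3.31 °C)/0.1626 = 117 W

Q = 117 W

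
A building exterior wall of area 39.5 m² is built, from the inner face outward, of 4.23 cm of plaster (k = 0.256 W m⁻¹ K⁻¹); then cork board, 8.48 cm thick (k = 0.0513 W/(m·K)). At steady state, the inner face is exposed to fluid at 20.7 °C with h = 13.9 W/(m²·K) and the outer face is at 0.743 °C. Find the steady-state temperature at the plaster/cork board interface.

Series thermal resistances, inner to outer:
  R_conv,in = 1/(hA) = 1/(13.9·39.5) = 0.001821 K/W
  R_plaster = L/(kA) = 0.0423/(0.256·39.5) = 0.004183 K/W
  R_cork board = L/(kA) = 0.0848/(0.0513·39.5) = 0.04185 K/W
ΣR = 0.001821 + 0.004183 + 0.04185 = 0.04785 K/W
Q = ΔT/ΣR = (20.7 °C − 0.743 °C)/0.04785 = 417.1 W
From the inner boundary to the plaster/cork board interface, ΣR_partial = 0.006004 K/W.
T_interface = T_in − Q·ΣR_partial = 20.7 °C − (417.1)(0.006004) = 18.2 °C

T = 18.2 °C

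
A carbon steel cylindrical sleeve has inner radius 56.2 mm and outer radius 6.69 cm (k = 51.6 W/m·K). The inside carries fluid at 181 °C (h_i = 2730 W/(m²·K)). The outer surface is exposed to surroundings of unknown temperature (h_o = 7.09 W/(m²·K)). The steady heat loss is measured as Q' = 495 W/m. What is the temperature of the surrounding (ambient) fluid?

T_out = 14.1 °C

Sum the resistances:
  R'_conv,in = 1/(2πr h) = 1/(2π·0.0562·2730) = 0.001037 m·K/W
  R'_carbon steel = ln(0.0669/0.0562)/(2πk) = 0.1743/(2π·51.6) = 5.376×10^-4 m·K/W
  R'_conv,out = 1/(2πr h) = 1/(2π·0.0669·7.09) = 0.3355 m·K/W
ΣR = 0.3371 m·K/W
ΔT = Q'·ΣR = 495 × 0.3371 = 166.9 K
Heat flows outward, so T_out = T_in − ΔT = 181 − 166.9 = 14.1 °C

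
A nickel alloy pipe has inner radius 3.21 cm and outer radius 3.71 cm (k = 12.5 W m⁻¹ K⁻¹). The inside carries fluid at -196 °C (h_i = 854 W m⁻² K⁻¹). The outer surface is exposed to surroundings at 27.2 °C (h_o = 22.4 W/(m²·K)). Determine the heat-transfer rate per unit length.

Q' = 1120 W/m

Treat each layer as a resistance in series:
  R'_conv,in = 1/(2πr h) = 1/(2π·0.0321·854) = 0.005806 m·K/W
  R'_nickel alloy = ln(0.0371/0.0321)/(2πk) = 0.1448/(2π·12.5) = 0.001843 m·K/W
  R'_conv,out = 1/(2πr h) = 1/(2π·0.0371·22.4) = 0.1915 m·K/W
ΣR = 0.005806 + 0.001843 + 0.1915 = 0.1991 m·K/W
Q' = ΔT/ΣR = (-196 °C − 27.2 °C)/0.1991 = -1120 W/m
(Negative Q' ⇒ heat flows inward; heat gain = 1120 W/m.)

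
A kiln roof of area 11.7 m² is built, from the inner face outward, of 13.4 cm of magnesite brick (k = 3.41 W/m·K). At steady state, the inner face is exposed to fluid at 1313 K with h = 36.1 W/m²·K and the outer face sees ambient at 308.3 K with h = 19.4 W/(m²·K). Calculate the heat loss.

Resistance network (inner→outer):
  R_conv,in = 1/(hA) = 1/(36.1·11.7) = 0.002368 K/W
  R_magnesite brick = L/(kA) = 0.134/(3.41·11.7) = 0.003359 K/W
  R_conv,out = 1/(hA) = 1/(19.4·11.7) = 0.004406 K/W
ΣR = 0.002368 + 0.003359 + 0.004406 = 0.01013 K/W
Q = ΔT/ΣR = (1313 K − 308.3 K)/0.01013 = 99200 W

Q = 99200 W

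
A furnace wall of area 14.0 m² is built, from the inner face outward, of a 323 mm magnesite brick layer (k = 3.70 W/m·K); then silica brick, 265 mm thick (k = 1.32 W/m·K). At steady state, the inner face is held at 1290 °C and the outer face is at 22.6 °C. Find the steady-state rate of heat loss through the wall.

Series thermal resistances, inner to outer:
  R_magnesite brick = L/(kA) = 0.323/(3.70·14.0) = 0.006236 K/W
  R_silica brick = L/(kA) = 0.265/(1.32·14.0) = 0.01434 K/W
ΣR = 0.006236 + 0.01434 = 0.02058 K/W
Q = ΔT/ΣR = (1290 °C − 22.6 °C)/0.02058 = 61600 W

Q = 61.6 kW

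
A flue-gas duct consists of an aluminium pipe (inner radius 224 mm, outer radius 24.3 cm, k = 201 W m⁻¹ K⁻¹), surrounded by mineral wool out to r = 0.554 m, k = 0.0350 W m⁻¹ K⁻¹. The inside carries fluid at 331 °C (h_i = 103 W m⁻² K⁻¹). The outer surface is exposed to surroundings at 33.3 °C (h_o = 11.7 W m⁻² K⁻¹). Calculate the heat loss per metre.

Series thermal resistances, inner to outer:
  R'_conv,in = 1/(2πr h) = 1/(2π·0.224·103) = 0.006898 m·K/W
  R'_aluminium = ln(0.243/0.224)/(2πk) = 0.08142/(2π·201) = 6.447×10^-5 m·K/W
  R'_mineral wool = ln(0.554/0.243)/(2πk) = 0.8241/(2π·0.0350) = 3.747 m·K/W
  R'_conv,out = 1/(2πr h) = 1/(2π·0.554·11.7) = 0.02455 m·K/W
ΣR = 0.006898 + 6.447×10^-5 + 3.747 + 0.02455 = 3.779 m·K/W
Q' = ΔT/ΣR = (331 °C − 33.3 °C)/3.779 = 78.8 W/m

Q' = 78.8 W/m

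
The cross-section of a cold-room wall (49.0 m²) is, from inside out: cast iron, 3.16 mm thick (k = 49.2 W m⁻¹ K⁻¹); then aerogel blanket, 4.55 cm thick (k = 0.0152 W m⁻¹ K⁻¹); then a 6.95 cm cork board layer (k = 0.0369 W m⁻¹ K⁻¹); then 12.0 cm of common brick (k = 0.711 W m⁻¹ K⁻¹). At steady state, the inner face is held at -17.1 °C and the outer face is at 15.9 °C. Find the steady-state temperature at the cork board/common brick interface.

T = 14.8 °C

Resistance network (inner→outer):
  R_cast iron = L/(kA) = 0.00316/(49.2·49.0) = 1.311×10^-6 K/W
  R_aerogel blanket = L/(kA) = 0.0455/(0.0152·49.0) = 0.06109 K/W
  R_cork board = L/(kA) = 0.0695/(0.0369·49.0) = 0.03844 K/W
  R_common brick = L/(kA) = 0.120/(0.711·49.0) = 0.003444 K/W
ΣR = 1.311×10^-6 + 0.06109 + 0.03844 + 0.003444 = 0.1030 K/W
Q = ΔT/ΣR = (-17.1 °C − 15.9 °C)/0.1030 = -320.4 W
From the inner boundary to the cork board/common brick interface, ΣR_partial = 0.09953 K/W.
T_interface = T_in − Q·ΣR_partial = -17.1 °C − (-320.4)(0.09953) = 14.8 °C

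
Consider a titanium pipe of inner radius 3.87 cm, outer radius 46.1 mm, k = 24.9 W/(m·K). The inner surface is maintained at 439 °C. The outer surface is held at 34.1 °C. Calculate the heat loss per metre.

Q' = 2πk·ΔT/ln(r₂/r₁) = 2π × 24.9 × 404.9 / ln(0.0461/0.0387) = 3.62×10^5 W/m

Q' = 3.62×10^5 W/m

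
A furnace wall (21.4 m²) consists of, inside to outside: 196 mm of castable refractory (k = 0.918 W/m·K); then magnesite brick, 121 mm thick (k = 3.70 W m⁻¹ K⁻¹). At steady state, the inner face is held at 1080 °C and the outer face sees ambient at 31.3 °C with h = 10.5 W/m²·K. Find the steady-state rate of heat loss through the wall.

Resistance network (inner→outer):
  R_castable refractory = L/(kA) = 0.196/(0.918·21.4) = 0.009977 K/W
  R_magnesite brick = L/(kA) = 0.121/(3.70·21.4) = 0.001528 K/W
  R_conv,out = 1/(hA) = 1/(10.5·21.4) = 0.004450 K/W
ΣR = 0.009977 + 0.001528 + 0.004450 = 0.01596 K/W
Q = ΔT/ΣR = (1080 °C − 31.3 °C)/0.01596 = 65700 W

Q = 65.7 kW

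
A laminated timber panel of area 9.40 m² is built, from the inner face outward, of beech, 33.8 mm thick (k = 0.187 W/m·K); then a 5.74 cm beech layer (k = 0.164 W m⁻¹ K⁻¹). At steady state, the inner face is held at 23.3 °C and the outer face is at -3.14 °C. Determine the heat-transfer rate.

Resistance network (inner→outer):
  R_beech = L/(kA) = 0.0338/(0.187·9.40) = 0.01923 K/W
  R_beech = L/(kA) = 0.0574/(0.164·9.40) = 0.03723 K/W
ΣR = 0.01923 + 0.03723 = 0.05646 K/W
Q = ΔT/ΣR = (23.3 °C − -3.14 °C)/0.05646 = 468 W

Q = 468 W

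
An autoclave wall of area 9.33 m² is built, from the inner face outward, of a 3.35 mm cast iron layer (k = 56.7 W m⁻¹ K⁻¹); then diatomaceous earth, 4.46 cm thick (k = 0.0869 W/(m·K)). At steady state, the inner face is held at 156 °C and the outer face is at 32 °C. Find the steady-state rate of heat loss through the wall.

Q = 2.25 kW

Treat each layer as a resistance in series:
  R_cast iron = L/(kA) = 0.00335/(56.7·9.33) = 6.333×10^-6 K/W
  R_diatomaceous earth = L/(kA) = 0.0446/(0.0869·9.33) = 0.05501 K/W
ΣR = 6.333×10^-6 + 0.05501 = 0.05502 K/W
Q = ΔT/ΣR = (156 °C − 32 °C)/0.05502 = 2250 W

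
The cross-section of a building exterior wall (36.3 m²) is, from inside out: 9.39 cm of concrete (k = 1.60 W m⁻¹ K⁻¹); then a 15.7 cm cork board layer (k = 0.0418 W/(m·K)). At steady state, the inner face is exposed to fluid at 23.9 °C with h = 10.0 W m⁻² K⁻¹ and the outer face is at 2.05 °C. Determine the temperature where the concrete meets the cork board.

T = 23.0 °C

Treat each layer as a resistance in series:
  R_conv,in = 1/(hA) = 1/(10.0·36.3) = 0.002755 K/W
  R_concrete = L/(kA) = 0.0939/(1.60·36.3) = 0.001617 K/W
  R_cork board = L/(kA) = 0.157/(0.0418·36.3) = 0.1035 K/W
ΣR = 0.002755 + 0.001617 + 0.1035 = 0.1079 K/W
Q = ΔT/ΣR = (23.9 °C − 2.05 °C)/0.1079 = 202.5 W
From the inner boundary to the concrete/cork board interface, ΣR_partial = 0.004372 K/W.
T_interface = T_in − Q·ΣR_partial = 23.9 °C − (202.5)(0.004372) = 23.0 °C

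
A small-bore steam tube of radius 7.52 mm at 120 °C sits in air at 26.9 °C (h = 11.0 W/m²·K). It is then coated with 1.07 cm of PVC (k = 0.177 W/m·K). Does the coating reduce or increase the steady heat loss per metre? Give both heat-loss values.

Critical radius for a cylinder: r_cr = k/h = 0.0161 m = 1.61 cm.
Outer radius after coating: r₂ = 0.00752 + 0.0107 = 0.01822 m.
r₁ < r_cr < r₂: heat loss rises to a maximum at r_cr then falls. Whether the coating helps depends on whether Q(r₂) has dropped back below Q(r₁).
Bare: R = 1/(2πr₁h) = 1.924 m·K/W; Q = 93.1/1.924 = 48.4 W/m.
Coated: R = R_cond + R_conv = 1.590 m·K/W; Q = 93.1/1.590 = 58.6 W/m.

increases: 48.4 → 58.6 W/m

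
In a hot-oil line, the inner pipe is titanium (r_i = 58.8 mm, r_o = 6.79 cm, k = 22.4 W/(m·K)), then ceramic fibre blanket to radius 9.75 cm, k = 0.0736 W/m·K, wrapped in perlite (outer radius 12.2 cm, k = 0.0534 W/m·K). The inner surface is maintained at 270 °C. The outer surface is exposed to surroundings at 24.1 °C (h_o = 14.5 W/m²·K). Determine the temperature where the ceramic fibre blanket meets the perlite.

T = 145 °C

Treat each layer as a resistance in series:
  R'_titanium = ln(0.0679/0.0588)/(2πk) = 0.1439/(2π·22.4) = 0.001022 m·K/W
  R'_ceramic fibre blanket = ln(0.0975/0.0679)/(2πk) = 0.3618/(2π·0.0736) = 0.7824 m·K/W
  R'_perlite = ln(0.122/0.0975)/(2πk) = 0.2242/(2π·0.0534) = 0.6681 m·K/W
  R'_conv,out = 1/(2πr h) = 1/(2π·0.122·14.5) = 0.08997 m·K/W
ΣR = 0.001022 + 0.7824 + 0.6681 + 0.08997 = 1.541 m·K/W
Q' = ΔT/ΣR = (270 °C − 24.1 °C)/1.541 = 159.6 W/m
From the inner boundary to the ceramic fibre blanket/perlite interface, ΣR_partial = 0.7834 m·K/W.
T_interface = T_in − Q'·ΣR_partial = 270 °C − (159.6)(0.7834) = 145 °C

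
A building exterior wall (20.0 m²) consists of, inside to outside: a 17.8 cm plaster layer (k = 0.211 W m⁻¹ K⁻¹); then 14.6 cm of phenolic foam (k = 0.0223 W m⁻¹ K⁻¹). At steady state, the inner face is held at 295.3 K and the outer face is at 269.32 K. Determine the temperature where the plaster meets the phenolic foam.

Series thermal resistances, inner to outer:
  R_plaster = L/(kA) = 0.178/(0.211·20.0) = 0.04218 K/W
  R_phenolic foam = L/(kA) = 0.146/(0.0223·20.0) = 0.3274 K/W
ΣR = 0.04218 + 0.3274 = 0.3696 K/W
Q = ΔT/ΣR = (295.3 K − 269.32 K)/0.3696 = 70.29 W
From the inner boundary to the plaster/phenolic foam interface, ΣR_partial = 0.04218 K/W.
T_interface = T_in − Q·ΣR_partial = 295.3 K − (70.29)(0.04218) = 292.3 K

T = 292.3 K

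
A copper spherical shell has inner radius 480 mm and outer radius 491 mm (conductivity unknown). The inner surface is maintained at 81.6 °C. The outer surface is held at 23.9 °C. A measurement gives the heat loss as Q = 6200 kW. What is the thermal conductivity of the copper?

k = 399 W/m·K

ΣR = ΔT/Q = |81.6 − 23.9|/6.20×10^6 = 9.306×10^-6 K/W
(1/r₁−1/r₂)/(4πk) = 9.306×10^-6 ⇒ k = 0.04667/(4π·9.306×10^-6) = 399 W/m·K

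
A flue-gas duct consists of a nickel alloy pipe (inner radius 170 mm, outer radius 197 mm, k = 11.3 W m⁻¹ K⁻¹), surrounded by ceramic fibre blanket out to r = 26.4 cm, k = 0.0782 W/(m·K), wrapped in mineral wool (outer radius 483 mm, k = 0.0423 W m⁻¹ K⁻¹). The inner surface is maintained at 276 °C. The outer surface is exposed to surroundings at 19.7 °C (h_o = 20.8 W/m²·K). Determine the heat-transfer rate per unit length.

Q' = 88.8 W/m

Series thermal resistances, inner to outer:
  R'_nickel alloy = ln(0.197/0.170)/(2πk) = 0.1474/(2π·11.3) = 0.002076 m·K/W
  R'_ceramic fibre blanket = ln(0.264/0.197)/(2πk) = 0.2927/(2π·0.0782) = 0.5958 m·K/W
  R'_mineral wool = ln(0.483/0.264)/(2πk) = 0.6041/(2π·0.0423) = 2.273 m·K/W
  R'_conv,out = 1/(2πr h) = 1/(2π·0.483·20.8) = 0.01584 m·K/W
ΣR = 0.002076 + 0.5958 + 2.273 + 0.01584 = 2.887 m·K/W
Q' = ΔT/ΣR = (276 °C − 19.7 °C)/2.887 = 88.8 W/m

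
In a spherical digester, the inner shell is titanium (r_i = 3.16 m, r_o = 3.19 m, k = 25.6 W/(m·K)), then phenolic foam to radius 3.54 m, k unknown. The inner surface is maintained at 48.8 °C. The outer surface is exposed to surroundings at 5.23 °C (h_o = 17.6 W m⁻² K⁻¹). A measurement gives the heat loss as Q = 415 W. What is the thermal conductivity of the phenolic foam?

ΣR = ΔT/Q = |48.8 − 5.23|/415 = 0.1050 K/W
Known resistances:
  R_titanium = (1/3.16 − 1/3.19)/(4πk) = 0.002976/(4π·25.6) = 9.251×10^-6 K/W
  R_conv,out = 1/(4πr²h) = 1/(4π·3.54²·17.6) = 3.608×10^-4 K/W
R_phenolic foam = ΣR − ΣR_known = 0.1050 − 3.701×10^-4 = 0.1046 K/W
(1/r₁−1/r₂)/(4πk) = 0.1046 ⇒ k = 0.03099/(4π·0.1046) = 0.0236 W/m·K

k = 0.0236 W/m·K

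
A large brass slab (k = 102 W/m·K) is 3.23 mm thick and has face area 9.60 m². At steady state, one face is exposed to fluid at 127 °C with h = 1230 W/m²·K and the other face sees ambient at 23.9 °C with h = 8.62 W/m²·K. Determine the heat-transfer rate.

Resistance network (inner→outer):
  R_conv,in = 1/(hA) = 1/(1230·9.60) = 8.469×10^-5 K/W
  R_brass = L/(kA) = 0.00323/(102·9.60) = 3.299×10^-6 K/W
  R_conv,out = 1/(hA) = 1/(8.62·9.60) = 0.01208 K/W
ΣR = 8.469×10^-5 + 3.299×10^-6 + 0.01208 = 0.01217 K/W
Q = ΔT/ΣR = (127 °C − 23.9 °C)/0.01217 = 8470 W

Q = 8470 W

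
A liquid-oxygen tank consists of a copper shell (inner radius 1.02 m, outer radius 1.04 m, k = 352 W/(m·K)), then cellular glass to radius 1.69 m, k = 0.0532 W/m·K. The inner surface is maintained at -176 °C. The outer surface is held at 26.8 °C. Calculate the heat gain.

Treat each layer as a resistance in series:
  R_copper = (1/1.02 − 1/1.04)/(4πk) = 0.01885/(4π·352) = 4.262×10^-6 K/W
  R_cellular glass = (1/1.04 − 1/1.69)/(4πk) = 0.3698/(4π·0.0532) = 0.5532 K/W
ΣR = 4.262×10^-6 + 0.5532 = 0.5532 K/W
Q = ΔT/ΣR = (-176 °C − 26.8 °C)/0.5532 = -367 W
(Negative Q ⇒ heat flows inward; heat gain = 367 W.)

Q = 367 W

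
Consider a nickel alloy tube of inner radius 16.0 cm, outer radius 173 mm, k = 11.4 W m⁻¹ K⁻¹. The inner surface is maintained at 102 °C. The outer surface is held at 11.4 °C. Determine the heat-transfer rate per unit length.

Q' = 2πk·ΔT/ln(r₂/r₁) = 2π × 11.4 × 90.6 / ln(0.173/0.160) = 83100 W/m

Q' = 83.1 kW/m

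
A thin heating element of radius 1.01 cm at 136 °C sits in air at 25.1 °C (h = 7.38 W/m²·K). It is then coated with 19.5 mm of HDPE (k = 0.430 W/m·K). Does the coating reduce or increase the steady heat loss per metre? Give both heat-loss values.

increases: 51.9 → 98.4 W/m

Critical radius for a cylinder: r_cr = k/h = 0.0583 m = 5.83 cm.
Outer radius after coating: r₂ = 0.0101 + 0.0195 = 0.0296 m.
Since r₁ < r_cr and r₂ ≤ r_cr, the coating moves toward the maximum at r_cr — heat loss rises.
Bare: R = 1/(2πr₁h) = 2.135 m·K/W; Q = 110.9/2.135 = 51.9 W/m.
Coated: R = R_cond + R_conv = 1.127 m·K/W; Q = 110.9/1.127 = 98.4 W/m.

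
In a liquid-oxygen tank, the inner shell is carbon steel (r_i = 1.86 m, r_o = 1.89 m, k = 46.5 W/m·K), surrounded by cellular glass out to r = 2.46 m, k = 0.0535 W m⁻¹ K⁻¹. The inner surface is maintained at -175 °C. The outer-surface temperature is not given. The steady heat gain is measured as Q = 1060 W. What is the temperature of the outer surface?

Sum the resistances:
  R_carbon steel = (1/1.86 − 1/1.89)/(4πk) = 0.008534/(4π·46.5) = 1.460×10^-5 K/W
  R_cellular glass = (1/1.89 − 1/2.46)/(4πk) = 0.1226/(4π·0.0535) = 0.1824 K/W
ΣR = 0.1824 K/W
ΔT = Q·ΣR = 1060 × 0.1824 = 193.3 K
Heat flows inward, so T_out = T_in + ΔT = -175 + 193.3 = 18.3 °C

T_out = 18.3 °C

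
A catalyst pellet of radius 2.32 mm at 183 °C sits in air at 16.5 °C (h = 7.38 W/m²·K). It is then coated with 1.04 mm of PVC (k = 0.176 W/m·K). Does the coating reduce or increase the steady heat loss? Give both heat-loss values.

Critical radius for a sphere: r_cr = 2k/h = 0.0477 m = 4.77 cm.
Outer radius after coating: r₂ = 0.00232 + 0.00104 = 0.00336 m.
Since r₁ < r_cr and r₂ ≤ r_cr, the coating moves toward the maximum at r_cr — heat loss rises.
Bare: R = 1/(4πr₁²h) = 2003 K/W; Q = 166.5/2003 = 0.0831 W.
Coated: R = R_cond + R_conv = 1015 K/W; Q = 166.5/1015 = 0.164 W.

increases: 0.0831 → 0.164 W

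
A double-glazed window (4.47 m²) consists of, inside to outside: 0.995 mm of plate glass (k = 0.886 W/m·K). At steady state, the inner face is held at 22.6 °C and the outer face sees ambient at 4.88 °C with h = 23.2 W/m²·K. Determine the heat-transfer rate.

Q = 1790 W

Series thermal resistances, inner to outer:
  R_plate glass = L/(kA) = 9.95×10^-4/(0.886·4.47) = 2.512×10^-4 K/W
  R_conv,out = 1/(hA) = 1/(23.2·4.47) = 0.009643 K/W
ΣR = 2.512×10^-4 + 0.009643 = 0.009894 K/W
Q = ΔT/ΣR = (22.6 °C − 4.88 °C)/0.009894 = 1790 W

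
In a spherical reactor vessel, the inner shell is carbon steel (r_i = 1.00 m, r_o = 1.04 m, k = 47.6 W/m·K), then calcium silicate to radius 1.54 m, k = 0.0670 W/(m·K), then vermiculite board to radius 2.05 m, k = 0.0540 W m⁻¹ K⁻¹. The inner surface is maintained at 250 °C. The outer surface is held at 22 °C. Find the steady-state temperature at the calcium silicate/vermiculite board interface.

T = 111 °C

Series thermal resistances, inner to outer:
  R_carbon steel = (1/1.00 − 1/1.04)/(4πk) = 0.03846/(4π·47.6) = 6.430×10^-5 K/W
  R_calcium silicate = (1/1.04 − 1/1.54)/(4πk) = 0.3122/(4π·0.0670) = 0.3708 K/W
  R_vermiculite board = (1/1.54 − 1/2.05)/(4πk) = 0.1615/(4π·0.0540) = 0.2381 K/W
ΣR = 6.430×10^-5 + 0.3708 + 0.2381 = 0.6090 K/W
Q = ΔT/ΣR = (250 °C − 22 °C)/0.6090 = 374.4 W
From the inner boundary to the calcium silicate/vermiculite board interface, ΣR_partial = 0.3709 K/W.
T_interface = T_in − Q·ΣR_partial = 250 °C − (374.4)(0.3709) = 111 °C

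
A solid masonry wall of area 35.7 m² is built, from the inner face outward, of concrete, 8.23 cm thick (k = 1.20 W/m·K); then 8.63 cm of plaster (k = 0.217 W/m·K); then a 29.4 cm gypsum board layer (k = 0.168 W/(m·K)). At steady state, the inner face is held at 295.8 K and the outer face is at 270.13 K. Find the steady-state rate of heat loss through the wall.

Treat each layer as a resistance in series:
  R_concrete = L/(kA) = 0.0823/(1.20·35.7) = 0.001921 K/W
  R_plaster = L/(kA) = 0.0863/(0.217·35.7) = 0.01114 K/W
  R_gypsum board = L/(kA) = 0.294/(0.168·35.7) = 0.04902 K/W
ΣR = 0.001921 + 0.01114 + 0.04902 = 0.06208 K/W
Q = ΔT/ΣR = (295.8 K − 270.13 K)/0.06208 = 413 W

Q = 413 W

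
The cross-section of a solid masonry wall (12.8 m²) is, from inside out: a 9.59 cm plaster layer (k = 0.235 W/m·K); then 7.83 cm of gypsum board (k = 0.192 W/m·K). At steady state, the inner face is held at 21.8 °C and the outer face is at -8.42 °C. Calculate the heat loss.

Q = 474 W

Treat each layer as a resistance in series:
  R_plaster = L/(kA) = 0.0959/(0.235·12.8) = 0.03188 K/W
  R_gypsum board = L/(kA) = 0.0783/(0.192·12.8) = 0.03186 K/W
ΣR = 0.03188 + 0.03186 = 0.06374 K/W
Q = ΔT/ΣR = (21.8 °C − -8.42 °C)/0.06374 = 474 W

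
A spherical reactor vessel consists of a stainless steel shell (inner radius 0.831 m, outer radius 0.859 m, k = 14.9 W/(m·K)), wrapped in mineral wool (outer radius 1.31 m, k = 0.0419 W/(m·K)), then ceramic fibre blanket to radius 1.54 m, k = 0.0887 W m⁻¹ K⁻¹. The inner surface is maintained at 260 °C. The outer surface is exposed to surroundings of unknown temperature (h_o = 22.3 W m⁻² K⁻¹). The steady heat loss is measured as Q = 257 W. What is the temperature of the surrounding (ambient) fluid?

T_out = 37.6 °C

Series resistances:
  R_stainless steel = (1/0.831 − 1/0.859)/(4πk) = 0.03923/(4π·14.9) = 2.095×10^-4 K/W
  R_mineral wool = (1/0.859 − 1/1.31)/(4πk) = 0.4008/(4π·0.0419) = 0.7612 K/W
  R_ceramic fibre blanket = (1/1.31 − 1/1.54)/(4πk) = 0.1140/(4π·0.0887) = 0.1023 K/W
  R_conv,out = 1/(4πr²h) = 1/(4π·1.54²·22.3) = 0.001505 K/W
ΣR = 0.8652 K/W
ΔT = Q·ΣR = 257 × 0.8652 = 222.4 K
Heat flows outward, so T_out = T_in − ΔT = 260 − 222.4 = 37.6 °C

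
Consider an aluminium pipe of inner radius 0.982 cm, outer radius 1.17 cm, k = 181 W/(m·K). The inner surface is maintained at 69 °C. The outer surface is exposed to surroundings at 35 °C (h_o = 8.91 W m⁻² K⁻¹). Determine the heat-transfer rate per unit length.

Resistance network (inner→outer):
  R'_aluminium = ln(0.0117/0.00982)/(2πk) = 0.1752/(2π·181) = 1.540×10^-4 m·K/W
  R'_conv,out = 1/(2πr h) = 1/(2π·0.0117·8.91) = 1.527 m·K/W
ΣR = 1.540×10^-4 + 1.527 = 1.527 m·K/W
Q' = ΔT/ΣR = (69 °C − 35 °C)/1.527 = 22.3 W/m

Q' = 22.3 W/m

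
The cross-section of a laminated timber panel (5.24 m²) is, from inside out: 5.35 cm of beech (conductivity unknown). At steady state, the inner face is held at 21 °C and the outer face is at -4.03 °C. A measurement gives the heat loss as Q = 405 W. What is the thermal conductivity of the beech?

k = 0.165 W/m·K

ΣR = ΔT/Q = |21 − -4.03|/405 = 0.06180 K/W
L/(kA) = 0.06180 ⇒ k = 0.0535/(0.06180·5.24) = 0.165 W/m·K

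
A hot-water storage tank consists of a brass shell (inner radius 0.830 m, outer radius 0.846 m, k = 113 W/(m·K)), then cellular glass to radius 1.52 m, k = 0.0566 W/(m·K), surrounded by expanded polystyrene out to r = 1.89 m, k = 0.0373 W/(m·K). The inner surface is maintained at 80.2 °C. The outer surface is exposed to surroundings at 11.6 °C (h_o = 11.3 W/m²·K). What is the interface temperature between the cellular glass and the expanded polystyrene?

T = 30.3 °C

Resistance network (inner→outer):
  R_brass = (1/0.830 − 1/0.846)/(4πk) = 0.02279/(4π·113) = 1.605×10^-5 K/W
  R_cellular glass = (1/0.846 − 1/1.52)/(4πk) = 0.5241/(4π·0.0566) = 0.7369 K/W
  R_expanded polystyrene = (1/1.52 − 1/1.89)/(4πk) = 0.1288/(4π·0.0373) = 0.2748 K/W
  R_conv,out = 1/(4πr²h) = 1/(4π·1.89²·11.3) = 0.001971 K/W
ΣR = 1.605×10^-5 + 0.7369 + 0.2748 + 0.001971 = 1.014 K/W
Q = ΔT/ΣR = (80.2 °C − 11.6 °C)/1.014 = 67.65 W
From the inner boundary to the cellular glass/expanded polystyrene interface, ΣR_partial = 0.7369 K/W.
T_interface = T_in − Q·ΣR_partial = 80.2 °C − (67.65)(0.7369) = 30.3 °C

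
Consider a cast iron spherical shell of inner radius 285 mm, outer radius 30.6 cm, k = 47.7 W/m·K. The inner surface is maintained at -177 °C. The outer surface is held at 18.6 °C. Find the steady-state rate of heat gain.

Q = 4πk·ΔT/(1/r₁ − 1/r₂) = 4π × 47.7 × 195.6 / (1/0.285 − 1/0.306) = 4.87×10^5 W

Q = 487 kW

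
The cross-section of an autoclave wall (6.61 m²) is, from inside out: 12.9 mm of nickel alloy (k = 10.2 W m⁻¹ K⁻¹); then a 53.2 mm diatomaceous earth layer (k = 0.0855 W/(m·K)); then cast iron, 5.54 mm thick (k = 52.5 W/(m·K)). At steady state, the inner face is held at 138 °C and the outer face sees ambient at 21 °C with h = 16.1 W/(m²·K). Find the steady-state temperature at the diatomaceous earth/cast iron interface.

Resistance network (inner→outer):
  R_nickel alloy = L/(kA) = 0.0129/(10.2·6.61) = 1.913×10^-4 K/W
  R_diatomaceous earth = L/(kA) = 0.0532/(0.0855·6.61) = 0.09413 K/W
  R_cast iron = L/(kA) = 0.00554/(52.5·6.61) = 1.596×10^-5 K/W
  R_conv,out = 1/(hA) = 1/(16.1·6.61) = 0.009397 K/W
ΣR = 1.913×10^-4 + 0.09413 + 1.596×10^-5 + 0.009397 = 0.1037 K/W
Q = ΔT/ΣR = (138 °C − 21 °C)/0.1037 = 1128 W
From the inner boundary to the diatomaceous earth/cast iron interface, ΣR_partial = 0.09432 K/W.
T_interface = T_in − Q·ΣR_partial = 138 °C − (1128)(0.09432) = 31.6 °C

T = 31.6 °C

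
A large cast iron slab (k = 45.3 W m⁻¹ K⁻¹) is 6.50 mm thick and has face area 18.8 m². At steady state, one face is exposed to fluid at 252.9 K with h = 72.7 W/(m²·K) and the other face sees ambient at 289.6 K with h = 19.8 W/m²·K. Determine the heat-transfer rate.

Q = 10700 W

Resistance network (inner→outer):
  R_conv,in = 1/(hA) = 1/(72.7·18.8) = 7.317×10^-4 K/W
  R_cast iron = L/(kA) = 0.00650/(45.3·18.8) = 7.632×10^-6 K/W
  R_conv,out = 1/(hA) = 1/(19.8·18.8) = 0.002686 K/W
ΣR = 7.317×10^-4 + 7.632×10^-6 + 0.002686 = 0.003425 K/W
Q = ΔT/ΣR = (252.9 K − 289.6 K)/0.003425 = -10700 W
(Negative Q ⇒ heat flows inward; heat gain = 10700 W.)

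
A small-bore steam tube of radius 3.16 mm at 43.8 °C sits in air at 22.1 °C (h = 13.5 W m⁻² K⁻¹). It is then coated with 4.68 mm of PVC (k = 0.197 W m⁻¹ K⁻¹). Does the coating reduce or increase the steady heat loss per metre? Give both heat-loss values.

Critical radius for a cylinder: r_cr = k/h = 0.0146 m = 1.46 cm.
Outer radius after coating: r₂ = 0.00316 + 0.00468 = 0.00784 m.
Since r₁ < r_cr and r₂ ≤ r_cr, the coating moves toward the maximum at r_cr — heat loss rises.
Bare: R = 1/(2πr₁h) = 3.731 m·K/W; Q = 21.7/3.731 = 5.82 W/m.
Coated: R = R_cond + R_conv = 2.238 m·K/W; Q = 21.7/2.238 = 9.70 W/m.

increases: 5.82 → 9.70 W/m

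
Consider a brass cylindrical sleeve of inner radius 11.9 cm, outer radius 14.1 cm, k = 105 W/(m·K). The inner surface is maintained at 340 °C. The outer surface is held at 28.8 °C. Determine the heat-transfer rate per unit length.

Q' = 1.21×10^6 W/m

Q' = 2πk·ΔT/ln(r₂/r₁) = 2π × 105 × 311.2 / ln(0.141/0.119) = 1.21×10^6 W/m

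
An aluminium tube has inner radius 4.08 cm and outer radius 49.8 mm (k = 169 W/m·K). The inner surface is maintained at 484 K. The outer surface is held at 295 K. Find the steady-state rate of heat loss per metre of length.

Q' = 2πk·ΔT/ln(r₂/r₁) = 2π × 169 × 189 / ln(0.0498/0.0408) = 1.01×10^6 W/m

Q' = 1.01×10^6 W/m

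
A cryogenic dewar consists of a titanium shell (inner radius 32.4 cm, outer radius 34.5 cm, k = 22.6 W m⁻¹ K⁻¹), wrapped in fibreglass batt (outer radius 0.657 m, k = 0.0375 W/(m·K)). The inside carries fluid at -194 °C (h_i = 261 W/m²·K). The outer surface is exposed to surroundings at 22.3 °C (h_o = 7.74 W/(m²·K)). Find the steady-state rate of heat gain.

Treat each layer as a resistance in series:
  R_conv,in = 1/(4πr²h) = 1/(4π·0.324²·261) = 0.002904 K/W
  R_titanium = (1/0.324 − 1/0.345)/(4πk) = 0.1879/(4π·22.6) = 6.615×10^-4 K/W
  R_fibreglass batt = (1/0.345 − 1/0.657)/(4πk) = 1.376/(4π·0.0375) = 2.921 K/W
  R_conv,out = 1/(4πr²h) = 1/(4π·0.657²·7.74) = 0.02382 K/W
ΣR = 0.002904 + 6.615×10^-4 + 2.921 + 0.02382 = 2.948 K/W
Q = ΔT/ΣR = (-194 °C − 22.3 °C)/2.948 = -73.4 W
(Negative Q ⇒ heat flows inward; heat gain = 73.4 W.)

Q = 73.4 W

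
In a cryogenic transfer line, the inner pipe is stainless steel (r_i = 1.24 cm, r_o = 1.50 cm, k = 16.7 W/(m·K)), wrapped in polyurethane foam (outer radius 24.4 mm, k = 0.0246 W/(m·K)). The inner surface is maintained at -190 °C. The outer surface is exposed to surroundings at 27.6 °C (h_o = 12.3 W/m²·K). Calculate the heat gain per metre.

Resistance network (inner→outer):
  R'_stainless steel = ln(0.0150/0.0124)/(2πk) = 0.1904/(2π·16.7) = 0.001814 m·K/W
  R'_polyurethane foam = ln(0.0244/0.0150)/(2πk) = 0.4865/(2π·0.0246) = 3.148 m·K/W
  R'_conv,out = 1/(2πr h) = 1/(2π·0.0244·12.3) = 0.5303 m·K/W
ΣR = 0.001814 + 3.148 + 0.5303 = 3.680 m·K/W
Q' = ΔT/ΣR = (-190 °C − 27.6 °C)/3.680 = -59.1 W/m
(Negative Q' ⇒ heat flows inward; heat gain = 59.1 W/m.)

Q' = 59.1 W/m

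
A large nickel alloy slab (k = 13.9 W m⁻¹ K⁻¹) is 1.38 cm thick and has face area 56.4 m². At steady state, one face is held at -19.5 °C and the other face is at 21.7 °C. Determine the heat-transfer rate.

Q = kA·ΔT/L = 13.9 × 56.4 × |-19.5 °C − 21.7 °C| / 0.0138 = 2.34×10^6 W

Q = 2.34×10^6 W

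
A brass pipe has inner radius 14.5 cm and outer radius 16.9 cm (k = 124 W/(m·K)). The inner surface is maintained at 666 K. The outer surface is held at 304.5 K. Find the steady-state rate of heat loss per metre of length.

Q' = 1.84×10^6 W/m

Q' = 2πk·ΔT/ln(r₂/r₁) = 2π × 124 × 361.5 / ln(0.169/0.145) = 1.84×10^6 W/m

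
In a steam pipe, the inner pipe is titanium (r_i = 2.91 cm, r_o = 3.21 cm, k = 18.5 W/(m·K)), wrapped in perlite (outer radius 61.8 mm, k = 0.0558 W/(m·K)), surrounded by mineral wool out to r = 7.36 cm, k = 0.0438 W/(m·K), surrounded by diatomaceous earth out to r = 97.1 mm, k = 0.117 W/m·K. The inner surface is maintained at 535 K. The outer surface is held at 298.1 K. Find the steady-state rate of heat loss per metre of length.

Q' = 82.2 W/m

Series thermal resistances, inner to outer:
  R'_titanium = ln(0.0321/0.0291)/(2πk) = 0.09812/(2π·18.5) = 8.441×10^-4 m·K/W
  R'_perlite = ln(0.0618/0.0321)/(2πk) = 0.6550/(2π·0.0558) = 1.868 m·K/W
  R'_mineral wool = ln(0.0736/0.0618)/(2πk) = 0.1747/(2π·0.0438) = 0.6350 m·K/W
  R'_diatomaceous earth = ln(0.0971/0.0736)/(2πk) = 0.2771/(2π·0.117) = 0.3769 m·K/W
ΣR = 8.441×10^-4 + 1.868 + 0.6350 + 0.3769 = 2.881 m·K/W
Q' = ΔT/ΣR = (535 K − 298.1 K)/2.881 = 82.2 W/m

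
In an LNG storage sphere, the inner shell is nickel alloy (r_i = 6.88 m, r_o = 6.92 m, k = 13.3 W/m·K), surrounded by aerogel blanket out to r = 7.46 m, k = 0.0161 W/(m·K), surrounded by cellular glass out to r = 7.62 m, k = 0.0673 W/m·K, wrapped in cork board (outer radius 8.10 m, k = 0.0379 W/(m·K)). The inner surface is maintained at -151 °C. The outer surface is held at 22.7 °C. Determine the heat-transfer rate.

Q = 2.43 kW

Series thermal resistances, inner to outer:
  R_nickel alloy = (1/6.88 − 1/6.92)/(4πk) = 8.402×10^-4/(4π·13.3) = 5.027×10^-6 K/W
  R_aerogel blanket = (1/6.92 − 1/7.46)/(4πk) = 0.01046/(4π·0.0161) = 0.05170 K/W
  R_cellular glass = (1/7.46 − 1/7.62)/(4πk) = 0.002815/(4π·0.0673) = 0.003328 K/W
  R_cork board = (1/7.62 − 1/8.10)/(4πk) = 0.007777/(4π·0.0379) = 0.01633 K/W
ΣR = 5.027×10^-6 + 0.05170 + 0.003328 + 0.01633 = 0.07136 K/W
Q = ΔT/ΣR = (-151 °C − 22.7 °C)/0.07136 = -2430 W
(Negative Q ⇒ heat flows inward; heat gain = 2430 W.)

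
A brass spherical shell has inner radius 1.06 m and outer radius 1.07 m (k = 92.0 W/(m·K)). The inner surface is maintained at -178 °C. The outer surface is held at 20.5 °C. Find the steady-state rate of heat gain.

Q = 2.60×10^7 W

Q = 4πk·ΔT/(1/r₁ − 1/r₂) = 4π × 92.0 × 198.5 / (1/1.06 − 1/1.07) = 2.60×10^7 W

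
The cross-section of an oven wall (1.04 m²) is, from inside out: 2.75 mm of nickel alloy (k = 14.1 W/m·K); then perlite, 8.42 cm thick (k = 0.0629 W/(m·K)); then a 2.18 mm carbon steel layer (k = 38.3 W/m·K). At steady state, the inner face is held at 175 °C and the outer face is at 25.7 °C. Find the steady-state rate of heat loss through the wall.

Q = 116 W

Series thermal resistances, inner to outer:
  R_nickel alloy = L/(kA) = 0.00275/(14.1·1.04) = 1.875×10^-4 K/W
  R_perlite = L/(kA) = 0.0842/(0.0629·1.04) = 1.287 K/W
  R_carbon steel = L/(kA) = 0.00218/(38.3·1.04) = 5.473×10^-5 K/W
ΣR = 1.875×10^-4 + 1.287 + 5.473×10^-5 = 1.287 K/W
Q = ΔT/ΣR = (175 °C − 25.7 °C)/1.287 = 116 W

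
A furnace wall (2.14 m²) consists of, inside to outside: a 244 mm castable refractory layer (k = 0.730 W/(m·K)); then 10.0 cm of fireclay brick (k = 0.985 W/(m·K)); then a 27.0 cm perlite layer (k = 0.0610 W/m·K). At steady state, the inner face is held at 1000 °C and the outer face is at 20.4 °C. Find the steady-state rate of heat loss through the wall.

Q = 431 W

Series thermal resistances, inner to outer:
  R_castable refractory = L/(kA) = 0.244/(0.730·2.14) = 0.1562 K/W
  R_fireclay brick = L/(kA) = 0.100/(0.985·2.14) = 0.04744 K/W
  R_perlite = L/(kA) = 0.270/(0.0610·2.14) = 2.068 K/W
ΣR = 0.1562 + 0.04744 + 2.068 = 2.272 K/W
Q = ΔT/ΣR = (1000 °C − 20.4 °C)/2.272 = 431 W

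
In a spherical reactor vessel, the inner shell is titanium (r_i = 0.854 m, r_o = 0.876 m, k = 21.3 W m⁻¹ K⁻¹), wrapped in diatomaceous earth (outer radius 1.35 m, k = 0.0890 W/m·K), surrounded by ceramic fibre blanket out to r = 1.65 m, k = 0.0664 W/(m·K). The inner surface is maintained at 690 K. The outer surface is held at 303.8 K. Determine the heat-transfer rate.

Q = 743 W

Treat each layer as a resistance in series:
  R_titanium = (1/0.854 − 1/0.876)/(4πk) = 0.02941/(4π·21.3) = 1.099×10^-4 K/W
  R_diatomaceous earth = (1/0.876 − 1/1.35)/(4πk) = 0.4008/(4π·0.0890) = 0.3584 K/W
  R_ceramic fibre blanket = (1/1.35 − 1/1.65)/(4πk) = 0.1347/(4π·0.0664) = 0.1614 K/W
ΣR = 1.099×10^-4 + 0.3584 + 0.1614 = 0.5199 K/W
Q = ΔT/ΣR = (690 K − 303.8 K)/0.5199 = 743 W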